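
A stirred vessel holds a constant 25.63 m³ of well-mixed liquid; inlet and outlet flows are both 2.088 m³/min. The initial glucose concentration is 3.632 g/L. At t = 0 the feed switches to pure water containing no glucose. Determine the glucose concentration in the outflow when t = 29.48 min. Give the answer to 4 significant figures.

Unsteady species balance (constant V, well mixed): V dC/dt = Q(C_in − C).
Rewrite as dC/dt + C/τ = C_in/τ, τ = V/Q = 12.2749 min.
Solution: C(t) = C_in + (C₀ − C_in) e^(−t/τ).
C(29.48) = 0 + (3.632 − 0)·e^(−29.48/12.2749) = 0 + (3.63200)·0.0905686 = 0.328945 g/L.

0.3289 g/L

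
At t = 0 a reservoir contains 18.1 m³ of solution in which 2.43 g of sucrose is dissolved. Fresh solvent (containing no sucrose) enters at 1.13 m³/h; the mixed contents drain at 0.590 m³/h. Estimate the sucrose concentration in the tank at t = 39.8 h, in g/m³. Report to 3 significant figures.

0.0261 g/m³

Let m(t) be the amount of sucrose. Volume: V(t) = V₀ + (Q_in − Q_out) t = 18.1 + 0.54000 t; V(39.8) = 39.592 m³.
Species balance (pure solvent in): dm/dt = −Q_out · m/V(t).
Separate: dm/m = −Q_out dt/V(t) ⇒ ln(m/m₀) = −(Q_out/(Q_in−Q_out)) ln(V/V₀).
m = m₀ (V₀/V)^(Q_out/(Q_in−Q_out)) = 2.43 × (18.1/39.592)^(1.0926) = 1.0332 g.
C = m/V = 1.0332/39.592 = 0.026097 g/m³.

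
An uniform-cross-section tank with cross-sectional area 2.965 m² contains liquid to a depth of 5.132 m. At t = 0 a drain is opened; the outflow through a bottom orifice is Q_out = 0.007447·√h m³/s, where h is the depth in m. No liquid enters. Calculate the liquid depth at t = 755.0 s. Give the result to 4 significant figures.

With no inflow, A dh/dt = −0.007447 √h.
This is separable: 2 d(√h)/dt = −0.007447/A, so √h = √h₀ − (0.007447/(2A)) t.
√h = √5.132 − 0.007447·755.0/(2·2.965) = 2.26539 − 0.948142 = 1.31725.
h = 1.31725² = 1.73515 m.

1.735 m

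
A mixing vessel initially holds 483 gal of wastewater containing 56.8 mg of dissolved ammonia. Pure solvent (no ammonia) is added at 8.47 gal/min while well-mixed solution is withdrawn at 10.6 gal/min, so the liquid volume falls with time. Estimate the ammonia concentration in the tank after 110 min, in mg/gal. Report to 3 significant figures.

0.00840 mg/gal

Let m(t) be the amount of ammonia. Volume: V(t) = V₀ + (Q_in − Q_out) t = 483 − 2.1300 t; V(110) = 248.70 gal.
No ammonia enters, so dm/dt = −Q_out · (m/V).
Separate: dm/m = −Q_out dt/V(t) ⇒ ln(m/m₀) = −(Q_out/(Q_in−Q_out)) ln(V/V₀).
m = m₀ (V₀/V)^(Q_out/(Q_in−Q_out)) = 56.8 × (483/248.70)^(-4.9765) = 2.0881 mg.
C = m/V = 2.0881/248.70 = 0.0083962 mg/gal.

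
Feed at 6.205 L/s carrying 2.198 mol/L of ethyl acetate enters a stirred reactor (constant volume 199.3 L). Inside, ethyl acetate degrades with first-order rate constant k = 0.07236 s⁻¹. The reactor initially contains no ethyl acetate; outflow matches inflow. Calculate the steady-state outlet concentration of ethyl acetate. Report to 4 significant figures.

0.6612 mol/L

V dC/dt = Q(C_in − C) − k V C.
Steady state (dC/dt = 0): C_ss = Q C_in/(Q + kV) = C_in/(1 + kV/Q).
C_ss = 6.205·2.198/(6.205 + 0.07236·199.3) = 13.6386/20.6263 = 0.661222 mol/L.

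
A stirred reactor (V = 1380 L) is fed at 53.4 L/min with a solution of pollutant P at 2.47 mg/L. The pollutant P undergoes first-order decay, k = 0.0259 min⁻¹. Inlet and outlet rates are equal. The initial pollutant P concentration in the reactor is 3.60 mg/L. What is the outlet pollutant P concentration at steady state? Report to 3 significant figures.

Accumulation = in − out − consumed: V dC/dt = Q C_in − Q C − k V C.
At steady state: 0 = Q C_in − (Q + kV) C_ss, so C_ss = Q C_in/(Q + kV).
C_ss = 53.4·2.47/(53.4 + 0.0259·1380) = 131.90/89.142 = 1.4796 mg/L.

1.48 mg/L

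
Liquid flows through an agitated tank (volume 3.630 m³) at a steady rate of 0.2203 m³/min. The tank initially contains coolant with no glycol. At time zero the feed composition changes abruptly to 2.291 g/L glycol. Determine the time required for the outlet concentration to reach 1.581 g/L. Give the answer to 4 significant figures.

Unsteady species balance (constant V, well mixed): V dC/dt = Q(C_in − C), so τ = V/Q = 16.4775 min.
C(t) = C_in + (C₀ − C_in) e^(−t/τ). Set C = 1.581 and solve for t:
e^(−t/τ) = (C − C_in)/(C₀ − C_in) = (1.581 − 2.291)/(0 − 2.291) = 0.309908
t = −τ ln(…) = 16.4775 × 1.17148 = 19.3031 min.

19.30 min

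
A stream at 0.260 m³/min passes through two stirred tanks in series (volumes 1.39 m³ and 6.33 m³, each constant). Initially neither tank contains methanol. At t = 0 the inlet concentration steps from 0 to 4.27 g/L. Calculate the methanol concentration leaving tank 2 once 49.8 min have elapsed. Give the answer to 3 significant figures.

Species balance on tank i: dCᵢ/dt = (Cᵢ₋₁ − Cᵢ)/τᵢ with τᵢ = Vᵢ/Q.
τ₁ = 1.39/0.260 = 5.3462 min; τ₂ = 6.33/0.260 = 24.346 min.
Tank 1: C₁ = C_in(1 − e^(−t/τ₁)). Tank 2 (τ₁ ≠ τ₂): C₂ = C_in[1 − (τ₁ e^(−t/τ₁) − τ₂ e^(−t/τ₂))/(τ₁ − τ₂)].
At t = 49.8: e^(−t/τ₁) = 9.0053e-05, e^(−t/τ₂) = 0.12932.
C₂ = 4.27·[1 − (5.3462·9.0053e-05 − 24.346·0.12932)/(-19.000)] = 4.27·0.83432 = 3.5626 g/L.

3.56 g/L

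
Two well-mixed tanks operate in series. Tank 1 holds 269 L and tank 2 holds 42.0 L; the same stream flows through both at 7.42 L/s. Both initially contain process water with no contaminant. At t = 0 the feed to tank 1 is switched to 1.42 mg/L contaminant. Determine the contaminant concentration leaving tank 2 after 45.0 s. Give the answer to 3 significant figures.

0.934 mg/L

Time constants: τᵢ = Vᵢ/Q for each well-mixed tank.
τ₁ = 269/7.42 = 36.253 s; τ₂ = 42.0/7.42 = 5.6604 s.
Solving the cascade with C₁(0)=C₂(0)=0 gives C₂(t) = C_in[1 − (τ₁ e^(−t/τ₁) − τ₂ e^(−t/τ₂))/(τ₁ − τ₂)].
At t = 45.0: e^(−t/τ₁) = 0.28902, e^(−t/τ₂) = 0.00035266.
C₂ = 1.42·[1 − (36.253·0.28902 − 5.6604·0.00035266)/(30.593)] = 1.42·0.65757 = 0.93375 mg/L.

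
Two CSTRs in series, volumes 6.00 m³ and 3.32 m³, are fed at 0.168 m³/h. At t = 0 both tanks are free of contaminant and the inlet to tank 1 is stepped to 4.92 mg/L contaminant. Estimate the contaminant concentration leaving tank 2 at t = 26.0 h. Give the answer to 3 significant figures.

1.24 mg/L

Each tank obeys Vᵢ dCᵢ/dt = Q(Cᵢ₋₁ − Cᵢ), so τᵢ = Vᵢ/Q.
τ₁ = 6.00/0.168 = 35.714 h; τ₂ = 3.32/0.168 = 19.762 h.
Tank 1: C₁ = C_in(1 − e^(−t/τ₁)). Tank 2 (τ₁ ≠ τ₂): C₂ = C_in[1 − (τ₁ e^(−t/τ₁) − τ₂ e^(−t/τ₂))/(τ₁ − τ₂)].
At t = 26.0: e^(−t/τ₁) = 0.48287, e^(−t/τ₂) = 0.26830.
C₂ = 4.92·[1 − (35.714·0.48287 − 19.762·0.26830)/(15.952)] = 4.92·0.25131 = 1.2364 mg/L.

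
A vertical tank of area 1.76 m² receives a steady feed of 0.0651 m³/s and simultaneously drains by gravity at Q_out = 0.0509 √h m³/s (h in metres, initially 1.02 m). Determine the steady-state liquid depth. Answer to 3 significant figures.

1.64 m

Level balance: A dh/dt = 0.0651 − 0.0509 √h. Setting dh/dt = 0:
Q_in = 0.0509 √h_ss ⇒ √h_ss = 0.0651/0.0509 = 1.2790.
h_ss = 1.2790² = 1.6358 m. (Since h₀ = 1.02 m < h_ss, the level will rise toward this value.)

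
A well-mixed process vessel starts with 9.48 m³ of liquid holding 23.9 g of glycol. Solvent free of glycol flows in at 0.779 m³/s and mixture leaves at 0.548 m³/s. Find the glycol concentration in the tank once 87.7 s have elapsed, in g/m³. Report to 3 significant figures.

Let m(t) be the amount of glycol. Volume: V(t) = V₀ + (Q_in − Q_out) t = 9.48 + 0.23100 t; V(87.7) = 29.739 m³.
No glycol enters, so dm/dt = −Q_out · (m/V).
Separate: dm/m = −Q_out dt/V(t) ⇒ ln(m/m₀) = −(Q_out/(Q_in−Q_out)) ln(V/V₀).
m = m₀ (V₀/V)^(Q_out/(Q_in−Q_out)) = 23.9 × (9.48/29.739)^(2.3723) = 1.5868 g.
C = m/V = 1.5868/29.739 = 0.053358 g/m³.

0.0534 g/m³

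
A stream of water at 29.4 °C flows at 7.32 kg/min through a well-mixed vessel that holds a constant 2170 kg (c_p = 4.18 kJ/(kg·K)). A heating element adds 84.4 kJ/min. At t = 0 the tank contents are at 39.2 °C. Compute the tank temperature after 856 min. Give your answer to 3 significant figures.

32.6 °C

M c_p dT/dt = ṁ c_p (T_in − T) + Q̇.
τ = M/ṁ = 296.45 min; T_ss = T_in + Q̇/(ṁ c_p) = 29.4 + 84.4/(7.32·4.18) = 32.158 °C.
Solution: T(t) = T_ss + (T₀ − T_ss) e^(−t/τ).
T(856) = 32.158 + (7.0416)·e^(−856/296.45) = 32.158 + (7.0416)·0.055714 = 32.551 °C.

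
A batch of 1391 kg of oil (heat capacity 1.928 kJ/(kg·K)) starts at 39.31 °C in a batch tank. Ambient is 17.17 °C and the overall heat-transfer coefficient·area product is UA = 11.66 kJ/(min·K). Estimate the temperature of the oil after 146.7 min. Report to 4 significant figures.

Lumped-capacitance energy balance: M c_p dT/dt = UA(T_amb − T).
dT/dt = (T_ss − T)/τ with T_ss = T_amb = 17.1700 °C, τ = M c_p/UA = 1391·1.928/11.66 = 230.004 min.
Integrating: T(t) = T_ss + (T₀ − T_ss) e^(−t/τ).
T(146.7) = 17.1700 + (22.1400)·0.528446 = 28.8698 °C.

28.87 °C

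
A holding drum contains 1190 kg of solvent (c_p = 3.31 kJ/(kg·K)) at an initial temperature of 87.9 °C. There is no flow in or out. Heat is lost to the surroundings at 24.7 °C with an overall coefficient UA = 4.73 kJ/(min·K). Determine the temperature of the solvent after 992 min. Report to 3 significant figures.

43.9 °C

M c_p dT/dt = −UA(T − T_amb).
dT/dt = (T_ss − T)/τ with T_ss = T_amb = 24.700 °C, τ = M c_p/UA = 1190·3.31/4.73 = 832.75 min.
T approaches T_ss exponentially: T(t) = T_ss + (T₀ − T_ss) e^(−t/τ).
T(992) = 24.700 + (63.200)·0.30385 = 43.903 °C.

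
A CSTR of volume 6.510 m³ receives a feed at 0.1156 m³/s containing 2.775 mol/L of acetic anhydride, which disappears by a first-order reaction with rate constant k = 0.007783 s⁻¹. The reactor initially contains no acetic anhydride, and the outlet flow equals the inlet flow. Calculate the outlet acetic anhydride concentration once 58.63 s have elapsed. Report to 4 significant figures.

1.498 mol/L

Accumulation = in − out − consumed: V dC/dt = Q C_in − Q C − k V C.
dC/dt = (Q/V) C_in − (Q/V + k) C; effective rate a = Q/V + k = 0.0177573 + 0.007783 = 0.0255403 s⁻¹.
C_ss = Q C_in/(Q + kV) = 1.92936 mol/L; C(t) = C_ss + (C₀ − C_ss) e^(−a t).
C(58.63) = 1.92936 + (-1.92936)·e^(−0.0255403·58.63) = 1.92936 + (-1.92936)·0.223705 = 1.49775 mol/L.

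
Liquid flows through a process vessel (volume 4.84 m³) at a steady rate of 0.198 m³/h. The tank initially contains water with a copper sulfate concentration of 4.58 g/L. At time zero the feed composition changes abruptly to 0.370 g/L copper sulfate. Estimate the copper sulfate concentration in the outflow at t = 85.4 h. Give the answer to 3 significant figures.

0.498 g/L

Accumulation = in − out for the solute gives V dC/dt = Q(C_in − C).
So dC/dt = (C_in − C)/τ with τ = V/Q = 4.84/0.198 = 24.444 h.
Integrating: C(t) = C_in + (C₀ − C_in) e^(−t/τ).
C(85.4) = 0.370 + (4.58 − 0.370)·e^(−85.4/24.444) = 0.370 + (4.2100)·0.030390 = 0.49794 g/L.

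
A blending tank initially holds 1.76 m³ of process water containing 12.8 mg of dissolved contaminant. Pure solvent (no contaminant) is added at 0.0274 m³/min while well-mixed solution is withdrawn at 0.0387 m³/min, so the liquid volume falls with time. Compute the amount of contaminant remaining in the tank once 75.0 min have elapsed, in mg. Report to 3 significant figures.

1.35 mg

Let m(t) be the amount of contaminant. Volume: V(t) = V₀ + (Q_in − Q_out) t = 1.76 − 0.011300 t; V(75.0) = 0.91250 m³.
Species balance (pure solvent in): dm/dt = −Q_out · m/V(t).
Separate: dm/m = −Q_out dt/V(t) ⇒ ln(m/m₀) = −(Q_out/(Q_in−Q_out)) ln(V/V₀).
m = m₀ (V₀/V)^(Q_out/(Q_in−Q_out)) = 12.8 × (1.76/0.91250)^(-3.4248) = 1.3496 mg.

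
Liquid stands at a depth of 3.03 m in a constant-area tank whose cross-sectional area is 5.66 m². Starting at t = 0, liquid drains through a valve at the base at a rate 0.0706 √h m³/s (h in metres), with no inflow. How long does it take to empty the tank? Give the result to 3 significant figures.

279 s

A dh/dt = −Q_out = −0.0706 √h.
This is separable: 2 d(√h)/dt = −0.0706/A, so √h = √h₀ − (0.0706/(2A)) t.
Set h = 0: 2√h₀ = (0.0706/A) t_empty ⇒ t_empty = 2A√h₀/0.0706.
t_empty = 2·5.66·√3.03/0.0706 = 11.320·1.7407/0.0706 = 279.10 s.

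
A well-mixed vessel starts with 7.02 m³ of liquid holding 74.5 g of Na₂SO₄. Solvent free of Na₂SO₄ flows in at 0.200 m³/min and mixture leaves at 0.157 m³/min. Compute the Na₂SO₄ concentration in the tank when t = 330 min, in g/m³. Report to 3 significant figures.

Let m(t) be the amount of Na₂SO₄. Volume: V(t) = V₀ + (Q_in − Q_out) t = 7.02 + 0.043000 t; V(330) = 21.210 m³.
Species balance (pure solvent in): dm/dt = −Q_out · m/V(t).
Separate: dm/m = −Q_out dt/V(t) ⇒ ln(m/m₀) = −(Q_out/(Q_in−Q_out)) ln(V/V₀).
m = m₀ (V₀/V)^(Q_out/(Q_in−Q_out)) = 74.5 × (7.02/21.210)^(3.6512) = 1.3148 g.
C = m/V = 1.3148/21.210 = 0.061989 g/m³.

0.0620 g/m³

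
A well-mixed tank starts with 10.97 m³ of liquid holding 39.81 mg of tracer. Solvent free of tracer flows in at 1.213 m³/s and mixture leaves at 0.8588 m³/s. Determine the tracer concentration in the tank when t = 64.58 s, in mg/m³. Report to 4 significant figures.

0.07659 mg/m³

Total volume: dV/dt = Q_in − Q_out = 0.354200 m³/s, so V(t) = 10.97 + 0.354200 t and V(64.58) = 33.8442 m³.
Solute balance: dm/dt = 0 − Q_out C = −Q_out m/V(t).
dm/m = −Q_out dt/(V₀ + 0.354200 t); integrating gives ln(m/m₀) = −(Q_out/(Q_in−Q_out)) ln(V/V₀).
m = m₀ (V₀/V)^(Q_out/(Q_in−Q_out)) = 39.81 × (10.97/33.8442)^(2.42462) = 2.59226 mg.
C = m/V = 2.59226/33.8442 = 0.0765940 mg/m³.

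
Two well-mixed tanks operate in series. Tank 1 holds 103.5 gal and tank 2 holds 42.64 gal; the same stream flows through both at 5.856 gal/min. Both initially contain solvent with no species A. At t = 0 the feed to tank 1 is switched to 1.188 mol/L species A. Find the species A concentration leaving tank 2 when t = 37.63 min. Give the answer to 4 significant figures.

Time constants: τᵢ = Vᵢ/Q for each well-mixed tank.
τ₁ = 103.5/5.856 = 17.6742 min; τ₂ = 42.64/5.856 = 7.28142 min.
Tank 1: C₁ = C_in(1 − e^(−t/τ₁)). Tank 2 (τ₁ ≠ τ₂): C₂ = C_in[1 − (τ₁ e^(−t/τ₁) − τ₂ e^(−t/τ₂))/(τ₁ − τ₂)].
At t = 37.63: e^(−t/τ₁) = 0.118945, e^(−t/τ₂) = 0.00569625.
C₂ = 1.188·[1 − (17.6742·0.118945 − 7.28142·0.00569625)/(10.3928)] = 1.188·0.801710 = 0.952432 mol/L.

0.9524 mol/L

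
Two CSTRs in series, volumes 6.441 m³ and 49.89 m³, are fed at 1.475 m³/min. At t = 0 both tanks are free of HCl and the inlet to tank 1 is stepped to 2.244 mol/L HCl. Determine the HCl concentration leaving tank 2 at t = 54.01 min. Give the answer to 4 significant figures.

Each tank obeys Vᵢ dCᵢ/dt = Q(Cᵢ₋₁ − Cᵢ), so τᵢ = Vᵢ/Q.
τ₁ = 6.441/1.475 = 4.36678 min; τ₂ = 49.89/1.475 = 33.8237 min.
Solving the cascade with C₁(0)=C₂(0)=0 gives C₂(t) = C_in[1 − (τ₁ e^(−t/τ₁) − τ₂ e^(−t/τ₂))/(τ₁ − τ₂)].
At t = 54.01: e^(−t/τ₁) = 4.25089e-06, e^(−t/τ₂) = 0.202542.
C₂ = 2.244·[1 − (4.36678·4.25089e-06 − 33.8237·0.202542)/(-29.4569)] = 2.244·0.767433 = 1.72212 mol/L.

1.722 mol/L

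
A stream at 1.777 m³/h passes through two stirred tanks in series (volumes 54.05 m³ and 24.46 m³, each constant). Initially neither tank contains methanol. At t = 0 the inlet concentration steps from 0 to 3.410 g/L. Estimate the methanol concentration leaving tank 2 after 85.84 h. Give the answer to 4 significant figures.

Time constants: τᵢ = Vᵢ/Q for each well-mixed tank.
τ₁ = 54.05/1.777 = 30.4164 h; τ₂ = 24.46/1.777 = 13.7648 h.
Tank 1: C₁ = C_in(1 − e^(−t/τ₁)). Tank 2 (τ₁ ≠ τ₂): C₂ = C_in[1 − (τ₁ e^(−t/τ₁) − τ₂ e^(−t/τ₂))/(τ₁ − τ₂)].
At t = 85.84: e^(−t/τ₁) = 0.0594774, e^(−t/τ₂) = 0.00195726.
C₂ = 3.410·[1 − (30.4164·0.0594774 − 13.7648·0.00195726)/(16.6517)] = 3.410·0.892975 = 3.04504 g/L.

3.045 g/L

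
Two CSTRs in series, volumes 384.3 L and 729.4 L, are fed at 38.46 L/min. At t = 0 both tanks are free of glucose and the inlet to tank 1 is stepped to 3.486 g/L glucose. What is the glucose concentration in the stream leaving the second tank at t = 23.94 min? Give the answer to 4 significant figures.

Each tank obeys Vᵢ dCᵢ/dt = Q(Cᵢ₋₁ − Cᵢ), so τᵢ = Vᵢ/Q.
τ₁ = 384.3/38.46 = 9.99220 min; τ₂ = 729.4/38.46 = 18.9652 min.
Solving the cascade with C₁(0)=C₂(0)=0 gives C₂(t) = C_in[1 − (τ₁ e^(−t/τ₁) − τ₂ e^(−t/τ₂))/(τ₁ − τ₂)].
At t = 23.94: e^(−t/τ₁) = 0.0910935, e^(−t/τ₂) = 0.282998.
C₂ = 3.486·[1 − (9.99220·0.0910935 − 18.9652·0.282998)/(-8.97296)] = 3.486·0.503299 = 1.75450 g/L.

1.754 g/L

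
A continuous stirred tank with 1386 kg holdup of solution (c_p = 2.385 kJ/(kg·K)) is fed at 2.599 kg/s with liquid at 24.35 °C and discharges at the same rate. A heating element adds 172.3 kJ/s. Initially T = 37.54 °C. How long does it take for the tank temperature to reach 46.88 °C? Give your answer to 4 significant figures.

544.0 s

Heat balance on the well-mixed liquid: M c_p dT/dt = ṁ c_p (T_in − T) + 172.3.
τ = M/ṁ = 533.282 s; T_ss = T_in + Q̇/(ṁ c_p) = 52.1465 °C.
T(t) = T_ss + (T₀ − T_ss) e^(−t/τ). Set T = 46.88:
e^(−t/τ) = (46.88 − 52.1465)/(37.54 − 52.1465) = 0.360560
t = −533.282 · ln(0.360560) = 543.999 s.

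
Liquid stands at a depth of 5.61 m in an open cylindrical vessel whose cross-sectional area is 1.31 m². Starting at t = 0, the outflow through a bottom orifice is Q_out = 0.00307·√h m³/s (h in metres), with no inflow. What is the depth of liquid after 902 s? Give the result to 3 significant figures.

With no inflow, A dh/dt = −0.00307 √h.
∫ h^(−1/2) dh = −(0.00307/A) ∫ dt, giving 2√h = 2√h₀ − (0.00307/A) t.
√h = √5.61 − 0.00307·902/(2·1.31) = 2.3685 − 1.0569 = 1.3116.
h = 1.3116² = 1.7203 m.

1.72 m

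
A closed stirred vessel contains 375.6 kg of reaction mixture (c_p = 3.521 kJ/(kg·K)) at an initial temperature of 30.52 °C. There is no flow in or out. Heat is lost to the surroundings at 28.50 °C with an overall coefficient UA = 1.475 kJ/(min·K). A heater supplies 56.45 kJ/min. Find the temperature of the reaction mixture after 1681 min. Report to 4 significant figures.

Energy balance: M c_p dT/dt = −UA(T − T_amb) + Q̇.
dT/dt = (T_ss − T)/τ with T_ss = T_amb + Q̇/UA = 28.50 + 56.45/1.475 = 66.7712 °C, τ = M c_p/UA = 375.6·3.521/1.475 = 896.602 min.
Solution: T(t) = T_ss + (T₀ − T_ss) e^(−t/τ).
T(1681) = 66.7712 + (-36.2512)·0.153377 = 61.2111 °C.

61.21 °C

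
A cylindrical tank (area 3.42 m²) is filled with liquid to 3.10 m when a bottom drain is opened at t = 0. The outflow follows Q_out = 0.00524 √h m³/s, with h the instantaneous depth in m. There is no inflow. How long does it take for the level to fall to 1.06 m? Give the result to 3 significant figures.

With no inflow, A dh/dt = −0.00524 √h.
∫ h^(−1/2) dh = −(0.00524/A) ∫ dt, giving 2√h = 2√h₀ − (0.00524/A) t.
t = 2A(√h₀ − √h)/0.00524 = 2·3.42·(√3.10 − √1.06)/0.00524
  = 6.8400 × (1.7607 − 1.0296) / 0.00524 = 954.36 s.

954 s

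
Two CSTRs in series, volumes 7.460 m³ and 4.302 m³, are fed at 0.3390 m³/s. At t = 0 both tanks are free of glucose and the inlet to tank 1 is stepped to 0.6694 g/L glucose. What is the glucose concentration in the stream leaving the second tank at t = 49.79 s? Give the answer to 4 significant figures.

0.5228 g/L

Each tank obeys Vᵢ dCᵢ/dt = Q(Cᵢ₋₁ − Cᵢ), so τᵢ = Vᵢ/Q.
τ₁ = 7.460/0.3390 = 22.0059 s; τ₂ = 4.302/0.3390 = 12.6903 s.
Tank 1: C₁ = C_in(1 − e^(−t/τ₁)). Tank 2 (τ₁ ≠ τ₂): C₂ = C_in[1 − (τ₁ e^(−t/τ₁) − τ₂ e^(−t/τ₂))/(τ₁ − τ₂)].
At t = 49.79: e^(−t/τ₁) = 0.104082, e^(−t/τ₂) = 0.0197722.
C₂ = 0.6694·[1 − (22.0059·0.104082 − 12.6903·0.0197722)/(9.31563)] = 0.6694·0.781066 = 0.522846 g/L.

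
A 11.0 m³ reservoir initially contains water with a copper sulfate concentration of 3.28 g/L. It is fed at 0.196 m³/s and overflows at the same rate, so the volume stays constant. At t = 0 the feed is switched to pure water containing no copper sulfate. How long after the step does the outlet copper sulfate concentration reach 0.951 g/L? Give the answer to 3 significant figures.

Mass balance on the solute (V constant): V dC/dt = Q(C_in − C), so τ = V/Q = 56.122 s.
C(t) = C_in + (C₀ − C_in) e^(−t/τ). Set C = 0.951 and solve for t:
e^(−t/τ) = (C − C_in)/(C₀ − C_in) = (0.951 − 0)/(3.28 − 0) = 0.28994
t = −τ ln(…) = 56.122 × 1.2381 = 69.484 s.

69.5 s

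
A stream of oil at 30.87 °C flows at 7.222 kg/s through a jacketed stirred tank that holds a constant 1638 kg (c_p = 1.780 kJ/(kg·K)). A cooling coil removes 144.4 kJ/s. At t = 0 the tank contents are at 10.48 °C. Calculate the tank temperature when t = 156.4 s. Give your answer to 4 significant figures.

15.04 °C

Heat balance on the well-mixed liquid: M c_p dT/dt = ṁ c_p (T_in − T) − 144.4.
Rearrange: dT/dt = (T_ss − T)/τ with τ = M/ṁ = 226.807 s and T_ss = T_in − Q̇/(ṁ c_p) = 19.6372 °C.
Solution: T(t) = T_ss + (T₀ − T_ss) e^(−t/τ).
T(156.4) = 19.6372 + (-9.15716)·e^(−156.4/226.807) = 19.6372 + (-9.15716)·0.501790 = 15.0422 °C.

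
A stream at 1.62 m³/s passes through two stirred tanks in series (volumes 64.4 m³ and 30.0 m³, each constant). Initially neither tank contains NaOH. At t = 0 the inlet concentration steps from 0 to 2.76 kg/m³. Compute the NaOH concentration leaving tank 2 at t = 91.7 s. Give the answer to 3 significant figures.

Species balance on tank i: dCᵢ/dt = (Cᵢ₋₁ − Cᵢ)/τᵢ with τᵢ = Vᵢ/Q.
τ₁ = 64.4/1.62 = 39.753 s; τ₂ = 30.0/1.62 = 18.519 s.
Solving the cascade with C₁(0)=C₂(0)=0 gives C₂(t) = C_in[1 − (τ₁ e^(−t/τ₁) − τ₂ e^(−t/τ₂))/(τ₁ − τ₂)].
At t = 91.7: e^(−t/τ₁) = 0.099585, e^(−t/τ₂) = 0.0070707.
C₂ = 2.76·[1 − (39.753·0.099585 − 18.519·0.0070707)/(21.235)] = 2.76·0.81973 = 2.2625 kg/m³.

2.26 kg/m³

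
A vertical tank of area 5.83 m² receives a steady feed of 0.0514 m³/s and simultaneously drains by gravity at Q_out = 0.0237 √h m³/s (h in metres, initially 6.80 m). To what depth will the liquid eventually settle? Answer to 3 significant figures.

4.70 m

Level balance: A dh/dt = 0.0514 − 0.0237 √h. Setting dh/dt = 0:
Q_in = 0.0237 √h_ss ⇒ √h_ss = 0.0514/0.0237 = 2.1688.
h_ss = 2.1688² = 4.7036 m. (Since h₀ = 6.80 m > h_ss, the level will fall toward this value.)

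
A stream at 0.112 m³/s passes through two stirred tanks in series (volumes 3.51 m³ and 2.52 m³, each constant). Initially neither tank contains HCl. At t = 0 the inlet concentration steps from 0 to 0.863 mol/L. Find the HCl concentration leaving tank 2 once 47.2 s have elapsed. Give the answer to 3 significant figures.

Each tank obeys Vᵢ dCᵢ/dt = Q(Cᵢ₋₁ − Cᵢ), so τᵢ = Vᵢ/Q.
τ₁ = 3.51/0.112 = 31.339 s; τ₂ = 2.52/0.112 = 22.500 s.
Solving the cascade with C₁(0)=C₂(0)=0 gives C₂(t) = C_in[1 − (τ₁ e^(−t/τ₁) − τ₂ e^(−t/τ₂))/(τ₁ − τ₂)].
At t = 47.2: e^(−t/τ₁) = 0.22177, e^(−t/τ₂) = 0.12273.
C₂ = 0.863·[1 − (31.339·0.22177 − 22.500·0.12273)/(8.8393)] = 0.863·0.52611 = 0.45403 mol/L.

0.454 mol/L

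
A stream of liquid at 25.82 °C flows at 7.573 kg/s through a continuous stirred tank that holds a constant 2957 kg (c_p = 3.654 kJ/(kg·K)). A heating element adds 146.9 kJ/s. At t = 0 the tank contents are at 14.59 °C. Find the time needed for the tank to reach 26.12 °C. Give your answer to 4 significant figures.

466.4 s

M c_p dT/dt = ṁ c_p (T_in − T) + Q̇.
τ = M/ṁ = 390.466 s; T_ss = T_in + Q̇/(ṁ c_p) = 31.1287 °C.
T(t) = T_ss + (T₀ − T_ss) e^(−t/τ). Set T = 26.12:
e^(−t/τ) = (26.12 − 31.1287)/(14.59 − 31.1287) = 0.302846
t = −390.466 · ln(0.302846) = 466.424 s.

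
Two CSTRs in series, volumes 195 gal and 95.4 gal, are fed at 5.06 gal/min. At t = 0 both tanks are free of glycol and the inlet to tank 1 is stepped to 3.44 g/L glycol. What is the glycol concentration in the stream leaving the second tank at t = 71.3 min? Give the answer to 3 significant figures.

Each tank obeys Vᵢ dCᵢ/dt = Q(Cᵢ₋₁ − Cᵢ), so τᵢ = Vᵢ/Q.
τ₁ = 195/5.06 = 38.538 min; τ₂ = 95.4/5.06 = 18.854 min.
Solving the cascade with C₁(0)=C₂(0)=0 gives C₂(t) = C_in[1 − (τ₁ e^(−t/τ₁) − τ₂ e^(−t/τ₂))/(τ₁ − τ₂)].
At t = 71.3: e^(−t/τ₁) = 0.15721, e^(−t/τ₂) = 0.022783.
C₂ = 3.44·[1 − (38.538·0.15721 − 18.854·0.022783)/(19.684)] = 3.44·0.71402 = 2.4562 g/L.

2.46 g/L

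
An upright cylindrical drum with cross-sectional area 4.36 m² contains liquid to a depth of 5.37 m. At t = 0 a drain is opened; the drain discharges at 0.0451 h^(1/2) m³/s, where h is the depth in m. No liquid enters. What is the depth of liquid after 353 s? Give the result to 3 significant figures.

Unsteady balance on liquid volume: A dh/dt = −0.0451 √h.
∫ h^(−1/2) dh = −(0.0451/A) ∫ dt, giving 2√h = 2√h₀ − (0.0451/A) t.
√h = √5.37 − 0.0451·353/(2·4.36) = 2.3173 − 1.8257 = 0.49160.
h = 0.49160² = 0.24167 m.

0.242 m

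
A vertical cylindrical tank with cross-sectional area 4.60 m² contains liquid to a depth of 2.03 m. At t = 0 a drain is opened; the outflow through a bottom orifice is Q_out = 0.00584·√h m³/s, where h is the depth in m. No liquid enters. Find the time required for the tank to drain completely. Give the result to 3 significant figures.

With no inflow, A dh/dt = −0.00584 √h.
Separate and integrate: 2(√h − √h₀) = −(0.00584/A) t.
Tank is empty when √h = 0: t_empty = 2A√h₀/0.00584.
t_empty = 2·4.60·√2.03/0.00584 = 9.2000·1.4248/0.00584 = 2244.5 s.

2240 s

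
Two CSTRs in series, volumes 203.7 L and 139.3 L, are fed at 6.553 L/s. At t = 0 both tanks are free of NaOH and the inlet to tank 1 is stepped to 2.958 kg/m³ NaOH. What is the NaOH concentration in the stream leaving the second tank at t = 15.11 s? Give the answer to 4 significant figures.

Time constants: τᵢ = Vᵢ/Q for each well-mixed tank.
τ₁ = 203.7/6.553 = 31.0850 s; τ₂ = 139.3/6.553 = 21.2574 s.
Tank 1: C₁ = C_in(1 − e^(−t/τ₁)). Tank 2 (τ₁ ≠ τ₂): C₂ = C_in[1 − (τ₁ e^(−t/τ₁) − τ₂ e^(−t/τ₂))/(τ₁ − τ₂)].
At t = 15.11: e^(−t/τ₁) = 0.615029, e^(−t/τ₂) = 0.491246.
C₂ = 2.958·[1 − (31.0850·0.615029 − 21.2574·0.491246)/(9.82756)] = 2.958·0.117225 = 0.346750 kg/m³.

0.3468 kg/m³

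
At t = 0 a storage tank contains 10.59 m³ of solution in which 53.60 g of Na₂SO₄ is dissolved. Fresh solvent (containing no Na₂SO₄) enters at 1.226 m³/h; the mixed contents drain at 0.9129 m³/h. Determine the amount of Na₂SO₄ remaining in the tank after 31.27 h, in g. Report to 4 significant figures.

Let m(t) be the amount of Na₂SO₄. Volume: V(t) = V₀ + (Q_in − Q_out) t = 10.59 + 0.313100 t; V(31.27) = 20.3806 m³.
Solute balance: dm/dt = 0 − Q_out C = −Q_out m/V(t).
Separate: dm/m = −Q_out dt/V(t) ⇒ ln(m/m₀) = −(Q_out/(Q_in−Q_out)) ln(V/V₀).
m = m₀ (V₀/V)^(Q_out/(Q_in−Q_out)) = 53.60 × (10.59/20.3806)^(2.91568) = 7.94645 g.

7.946 g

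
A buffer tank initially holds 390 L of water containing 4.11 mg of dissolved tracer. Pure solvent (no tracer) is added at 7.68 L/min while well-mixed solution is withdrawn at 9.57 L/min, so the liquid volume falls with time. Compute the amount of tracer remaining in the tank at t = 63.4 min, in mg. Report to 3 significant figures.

Total volume: dV/dt = Q_in − Q_out = -1.8900 L/min, so V(t) = 390 − 1.8900 t and V(63.4) = 270.17 L.
Solute balance: dm/dt = 0 − Q_out C = −Q_out m/V(t).
dm/m = −Q_out dt/(V₀ − 1.8900 t); integrating gives ln(m/m₀) = −(Q_out/(Q_in−Q_out)) ln(V/V₀).
m = m₀ (V₀/V)^(Q_out/(Q_in−Q_out)) = 4.11 × (390/270.17)^(-5.0635) = 0.64064 mg.

0.641 mg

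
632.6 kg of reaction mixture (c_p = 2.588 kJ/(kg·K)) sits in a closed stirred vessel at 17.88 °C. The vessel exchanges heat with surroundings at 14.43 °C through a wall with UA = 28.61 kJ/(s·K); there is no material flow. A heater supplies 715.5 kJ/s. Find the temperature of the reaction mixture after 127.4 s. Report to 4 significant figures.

37.11 °C

Lumped-capacitance energy balance: M c_p dT/dt = UA(T_amb − T) + Q̇.
dT/dt = (T_ss − T)/τ with T_ss = T_amb + Q̇/UA = 14.43 + 715.5/28.61 = 39.4387 °C, τ = M c_p/UA = 632.6·2.588/28.61 = 57.2237 s.
Solution: T(t) = T_ss + (T₀ − T_ss) e^(−t/τ).
T(127.4) = 39.4387 + (-21.5587)·0.107921 = 37.1121 °C.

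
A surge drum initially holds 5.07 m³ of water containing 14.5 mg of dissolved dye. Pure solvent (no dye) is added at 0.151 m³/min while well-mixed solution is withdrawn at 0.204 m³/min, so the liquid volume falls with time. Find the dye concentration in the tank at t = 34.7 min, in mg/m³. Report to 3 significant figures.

0.792 mg/m³

Let m(t) be the amount of dye. Volume: V(t) = V₀ + (Q_in − Q_out) t = 5.07 − 0.053000 t; V(34.7) = 3.2309 m³.
Species balance (pure solvent in): dm/dt = −Q_out · m/V(t).
Separate: dm/m = −Q_out dt/V(t) ⇒ ln(m/m₀) = −(Q_out/(Q_in−Q_out)) ln(V/V₀).
m = m₀ (V₀/V)^(Q_out/(Q_in−Q_out)) = 14.5 × (5.07/3.2309)^(-3.8491) = 2.5596 mg.
C = m/V = 2.5596/3.2309 = 0.79222 mg/m³.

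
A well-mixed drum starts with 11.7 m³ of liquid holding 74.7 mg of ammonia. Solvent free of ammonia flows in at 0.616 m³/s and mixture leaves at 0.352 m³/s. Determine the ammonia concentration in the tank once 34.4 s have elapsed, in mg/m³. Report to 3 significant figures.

1.67 mg/m³

Total volume: dV/dt = Q_in − Q_out = 0.26400 m³/s, so V(t) = 11.7 + 0.26400 t and V(34.4) = 20.782 m³.
Species balance (pure solvent in): dm/dt = −Q_out · m/V(t).
Separate: dm/m = −Q_out dt/V(t) ⇒ ln(m/m₀) = −(Q_out/(Q_in−Q_out)) ln(V/V₀).
m = m₀ (V₀/V)^(Q_out/(Q_in−Q_out)) = 74.7 × (11.7/20.782)^(1.3333) = 34.727 mg.
C = m/V = 34.727/20.782 = 1.6710 mg/m³.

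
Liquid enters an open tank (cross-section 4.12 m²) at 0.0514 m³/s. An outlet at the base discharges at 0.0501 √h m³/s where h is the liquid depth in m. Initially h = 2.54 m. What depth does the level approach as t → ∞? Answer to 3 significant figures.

Level balance: A dh/dt = 0.0514 − 0.0501 √h. Setting dh/dt = 0:
Q_in = 0.0501 √h_ss ⇒ √h_ss = 0.0514/0.0501 = 1.0259.
h_ss = 1.0259² = 1.0526 m. (Since h₀ = 2.54 m > h_ss, the level will fall toward this value.)

1.05 m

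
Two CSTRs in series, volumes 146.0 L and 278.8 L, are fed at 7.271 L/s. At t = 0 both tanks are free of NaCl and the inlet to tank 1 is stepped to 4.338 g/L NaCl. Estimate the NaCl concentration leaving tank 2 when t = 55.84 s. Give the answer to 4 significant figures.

Time constants: τᵢ = Vᵢ/Q for each well-mixed tank.
τ₁ = 146.0/7.271 = 20.0798 s; τ₂ = 278.8/7.271 = 38.3441 s.
Tank 1: C₁ = C_in(1 − e^(−t/τ₁)). Tank 2 (τ₁ ≠ τ₂): C₂ = C_in[1 − (τ₁ e^(−t/τ₁) − τ₂ e^(−t/τ₂))/(τ₁ − τ₂)].
At t = 55.84: e^(−t/τ₁) = 0.0619822, e^(−t/τ₂) = 0.233100.
C₂ = 4.338·[1 − (20.0798·0.0619822 − 38.3441·0.233100)/(-18.2643)] = 4.338·0.578773 = 2.51072 g/L.

2.511 g/L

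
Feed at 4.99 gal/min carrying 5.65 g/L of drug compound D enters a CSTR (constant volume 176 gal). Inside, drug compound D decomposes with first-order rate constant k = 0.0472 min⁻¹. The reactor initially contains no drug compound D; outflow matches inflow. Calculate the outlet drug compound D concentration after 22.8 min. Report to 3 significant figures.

1.74 g/L

V dC/dt = Q(C_in − C) − k V C.
dC/dt = (Q/V) C_in − (Q/V + k) C; effective rate a = Q/V + k = 0.028352 + 0.0472 = 0.075552 min⁻¹.
C_ss = Q C_in/(Q + kV) = 2.1203 g/L; C(t) = C_ss + (C₀ − C_ss) e^(−a t).
C(22.8) = 2.1203 + (-2.1203)·e^(−0.075552·22.8) = 2.1203 + (-2.1203)·0.17860 = 1.7416 g/L.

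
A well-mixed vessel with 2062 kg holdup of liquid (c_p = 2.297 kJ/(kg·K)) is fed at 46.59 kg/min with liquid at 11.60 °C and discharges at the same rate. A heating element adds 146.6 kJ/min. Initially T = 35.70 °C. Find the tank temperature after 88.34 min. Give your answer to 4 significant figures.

16.06 °C

First-law balance (no shaft work): M c_p dT/dt = ṁ c_p (T_in − T) + 146.6.
τ = M/ṁ = 44.2584 min; T_ss = T_in + Q̇/(ṁ c_p) = 11.60 + 146.6/(46.59·2.297) = 12.9699 °C.
Integrating: T(t) = T_ss + (T₀ − T_ss) e^(−t/τ).
T(88.34) = 12.9699 + (22.7301)·e^(−88.34/44.2584) = 12.9699 + (22.7301)·0.135877 = 16.0584 °C.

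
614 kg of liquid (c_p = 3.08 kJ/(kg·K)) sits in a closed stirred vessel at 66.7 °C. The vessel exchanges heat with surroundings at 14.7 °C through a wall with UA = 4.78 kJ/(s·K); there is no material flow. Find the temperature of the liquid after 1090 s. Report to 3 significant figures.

First-law balance (no shaft work): M c_p dT/dt = −UA(T − T_amb).
dT/dt = (T_ss − T)/τ with T_ss = T_amb = 14.700 °C, τ = M c_p/UA = 614·3.08/4.78 = 395.63 s.
T approaches T_ss exponentially: T(t) = T_ss + (T₀ − T_ss) e^(−t/τ).
T(1090) = 14.700 + (52.000)·0.063603 = 18.007 °C.

18.0 °C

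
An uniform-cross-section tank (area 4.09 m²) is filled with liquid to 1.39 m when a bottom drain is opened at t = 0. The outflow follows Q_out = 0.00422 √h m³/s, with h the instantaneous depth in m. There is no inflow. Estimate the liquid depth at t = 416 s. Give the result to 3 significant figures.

With no inflow, A dh/dt = −0.00422 √h.
Separate and integrate: 2(√h − √h₀) = −(0.00422/A) t.
√h = √1.39 − 0.00422·416/(2·4.09) = 1.1790 − 0.21461 = 0.96437.
h = 0.96437² = 0.93001 m.

0.930 m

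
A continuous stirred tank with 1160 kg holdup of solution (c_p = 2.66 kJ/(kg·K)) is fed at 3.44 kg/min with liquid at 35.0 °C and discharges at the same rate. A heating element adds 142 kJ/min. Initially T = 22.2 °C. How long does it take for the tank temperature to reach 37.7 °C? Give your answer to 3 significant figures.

267 min

Unsteady energy balance on the tank contents: M c_p dT/dt = ṁ c_p (T_in − T) + 142.
τ = M/ṁ = 337.21 min; T_ss = T_in + Q̇/(ṁ c_p) = 50.518 °C.
T(t) = T_ss + (T₀ − T_ss) e^(−t/τ). Set T = 37.7:
e^(−t/τ) = (37.7 − 50.518)/(22.2 − 50.518) = 0.45265
t = −337.21 · ln(0.45265) = 267.28 min.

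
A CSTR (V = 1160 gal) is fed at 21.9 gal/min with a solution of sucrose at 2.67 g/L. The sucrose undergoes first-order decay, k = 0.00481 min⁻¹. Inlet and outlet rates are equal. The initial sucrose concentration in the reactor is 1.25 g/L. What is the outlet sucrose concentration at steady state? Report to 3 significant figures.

Accumulation = in − out − consumed: V dC/dt = Q C_in − Q C − k V C.
Steady state (dC/dt = 0): C_ss = Q C_in/(Q + kV) = C_in/(1 + kV/Q).
C_ss = 21.9·2.67/(21.9 + 0.00481·1160) = 58.473/27.480 = 2.1279 g/L.

2.13 g/L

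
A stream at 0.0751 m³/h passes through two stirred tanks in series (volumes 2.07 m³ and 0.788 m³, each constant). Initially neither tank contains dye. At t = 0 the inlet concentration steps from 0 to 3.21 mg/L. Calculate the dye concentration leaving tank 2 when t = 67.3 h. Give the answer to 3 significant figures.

Species balance on tank i: dCᵢ/dt = (Cᵢ₋₁ − Cᵢ)/τᵢ with τᵢ = Vᵢ/Q.
τ₁ = 2.07/0.0751 = 27.563 h; τ₂ = 0.788/0.0751 = 10.493 h.
Tank 1: C₁ = C_in(1 − e^(−t/τ₁)). Tank 2 (τ₁ ≠ τ₂): C₂ = C_in[1 − (τ₁ e^(−t/τ₁) − τ₂ e^(−t/τ₂))/(τ₁ − τ₂)].
At t = 67.3: e^(−t/τ₁) = 0.087017, e^(−t/τ₂) = 0.0016385.
C₂ = 3.21·[1 − (27.563·0.087017 − 10.493·0.0016385)/(17.071)] = 3.21·0.86050 = 2.7622 mg/L.

2.76 mg/L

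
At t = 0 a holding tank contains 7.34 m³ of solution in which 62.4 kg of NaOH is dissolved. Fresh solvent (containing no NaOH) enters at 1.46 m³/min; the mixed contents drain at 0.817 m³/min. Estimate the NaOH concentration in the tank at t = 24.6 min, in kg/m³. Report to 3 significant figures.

0.626 kg/m³

Let m(t) be the amount of NaOH. Volume: V(t) = V₀ + (Q_in − Q_out) t = 7.34 + 0.64300 t; V(24.6) = 23.158 m³.
No NaOH enters, so dm/dt = −Q_out · (m/V).
Separate: dm/m = −Q_out dt/V(t) ⇒ ln(m/m₀) = −(Q_out/(Q_in−Q_out)) ln(V/V₀).
m = m₀ (V₀/V)^(Q_out/(Q_in−Q_out)) = 62.4 × (7.34/23.158)^(1.2706) = 14.493 kg.
C = m/V = 14.493/23.158 = 0.62583 kg/m³.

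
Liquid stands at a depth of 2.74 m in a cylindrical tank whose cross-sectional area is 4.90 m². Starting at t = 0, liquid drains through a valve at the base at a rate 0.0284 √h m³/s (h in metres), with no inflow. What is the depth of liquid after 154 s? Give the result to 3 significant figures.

1.46 m

With no inflow, A dh/dt = −0.0284 √h.
This is separable: 2 d(√h)/dt = −0.0284/A, so √h = √h₀ − (0.0284/(2A)) t.
√h = √2.74 − 0.0284·154/(2·4.90) = 1.6553 − 0.44629 = 1.2090.
h = 1.2090² = 1.4617 m.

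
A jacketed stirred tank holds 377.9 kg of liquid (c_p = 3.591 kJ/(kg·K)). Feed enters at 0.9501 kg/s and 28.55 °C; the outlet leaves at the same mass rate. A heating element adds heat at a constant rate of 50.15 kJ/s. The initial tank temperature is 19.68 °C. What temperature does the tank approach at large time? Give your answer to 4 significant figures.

Energy balance: M c_p dT/dt = ṁ c_p (T_in − T) + 50.15.
At steady state dT/dt = 0 ⇒ T_ss = T_in + Q̇/(ṁ c_p) = 28.55 + 50.15/(0.9501·3.591) = 43.2489 °C.

43.25 °C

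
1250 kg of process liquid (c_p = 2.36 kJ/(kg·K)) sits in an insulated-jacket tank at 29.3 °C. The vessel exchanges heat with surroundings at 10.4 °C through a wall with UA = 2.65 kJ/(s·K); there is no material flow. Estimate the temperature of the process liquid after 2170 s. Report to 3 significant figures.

13.1 °C

Unsteady energy balance on the tank contents: M c_p dT/dt = −UA(T − T_amb).
dT/dt = (T_ss − T)/τ with T_ss = T_amb = 10.400 °C, τ = M c_p/UA = 1250·2.36/2.65 = 1113.2 s.
This is linear first-order; T(t) = T_ss + (T₀ − T_ss) e^(−t/τ).
T(2170) = 10.400 + (18.900)·0.14237 = 13.091 °C.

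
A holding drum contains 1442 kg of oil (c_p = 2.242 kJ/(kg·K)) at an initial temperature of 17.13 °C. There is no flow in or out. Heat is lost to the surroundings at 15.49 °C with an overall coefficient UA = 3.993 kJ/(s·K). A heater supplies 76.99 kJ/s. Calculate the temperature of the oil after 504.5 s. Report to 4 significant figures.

M c_p dT/dt = −UA(T − T_amb) + Q̇.
dT/dt = (T_ss − T)/τ with T_ss = T_amb + Q̇/UA = 15.49 + 76.99/3.993 = 34.7712 °C, τ = M c_p/UA = 1442·2.242/3.993 = 809.658 s.
Solution: T(t) = T_ss + (T₀ − T_ss) e^(−t/τ).
T(504.5) = 34.7712 + (-17.6412)·0.536278 = 25.3106 °C.

25.31 °C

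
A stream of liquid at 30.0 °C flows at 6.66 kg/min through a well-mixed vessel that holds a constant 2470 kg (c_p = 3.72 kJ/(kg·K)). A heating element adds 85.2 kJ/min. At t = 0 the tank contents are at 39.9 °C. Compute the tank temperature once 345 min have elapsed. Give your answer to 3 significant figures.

M c_p dT/dt = ṁ c_p (T_in − T) + Q̇.
τ = M/ṁ = 370.87 min; T_ss = T_in + Q̇/(ṁ c_p) = 30.0 + 85.2/(6.66·3.72) = 33.439 °C.
Integrating: T(t) = T_ss + (T₀ − T_ss) e^(−t/τ).
T(345) = 33.439 + (6.4611)·e^(−345/370.87) = 33.439 + (6.4611)·0.39446 = 35.988 °C.

36.0 °C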